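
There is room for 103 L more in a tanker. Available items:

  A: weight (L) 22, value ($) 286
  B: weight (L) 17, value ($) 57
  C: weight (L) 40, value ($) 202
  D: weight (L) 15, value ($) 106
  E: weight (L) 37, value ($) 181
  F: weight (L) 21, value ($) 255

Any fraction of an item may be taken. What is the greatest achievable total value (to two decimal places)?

Greedy by value/weight ratio, highest first.
Order: A (286/22=13.00) > F (255/21=12.14) > D (106/15=7.07) > C (202/40=5.05) > E (181/37=4.89) > B (57/17=3.35)
Fill: take A (22 @ 286) → take F (21 @ 255) → take D (15 @ 106) → take C (40 @ 202) → take 5/37 of E → 24.46; 103/103 used.
Total value = 873.46

873.46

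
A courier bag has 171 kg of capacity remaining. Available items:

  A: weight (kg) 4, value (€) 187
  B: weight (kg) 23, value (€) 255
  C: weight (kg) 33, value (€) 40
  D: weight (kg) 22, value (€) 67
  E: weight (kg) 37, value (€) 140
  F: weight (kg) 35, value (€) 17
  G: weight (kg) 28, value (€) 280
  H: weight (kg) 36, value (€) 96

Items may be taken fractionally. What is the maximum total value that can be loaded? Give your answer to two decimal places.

1050.45

Sort by value per unit weight and fill in that order.
Ratios (sorted): A 46.75, B 11.09, G 10.00, E 3.78, D 3.05, H 2.67, C 1.21, F 0.49
take A (4 @ 187); take B (23 @ 255); take G (28 @ 280); take E (37 @ 140); take D (22 @ 67); take H (36 @ 96); take 21/33 of C → 25.45. Capacity used 171/171.
Total value = 1050.45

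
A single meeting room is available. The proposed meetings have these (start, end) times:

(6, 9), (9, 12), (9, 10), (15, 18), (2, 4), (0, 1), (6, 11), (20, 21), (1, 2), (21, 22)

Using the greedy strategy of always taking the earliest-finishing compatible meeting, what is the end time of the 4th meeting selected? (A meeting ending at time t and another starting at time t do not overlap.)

Sort by end time and greedily take each interval whose start is ≥ the last chosen end.
Sorted by end: (0,1)  (1,2)  (2,4)  (6,9)  (9,10)  (6,11)  (9,12)  (15,18)  (20,21)  (21,22)
take (0,1); take (1,2); take (2,4); take (6,9); take (9,10); take (15,18); take (20,21); take (21,22).
Selected: (0,1) (1,2) (2,4) (6,9) (9,10) (15,18) (20,21) (21,22)

9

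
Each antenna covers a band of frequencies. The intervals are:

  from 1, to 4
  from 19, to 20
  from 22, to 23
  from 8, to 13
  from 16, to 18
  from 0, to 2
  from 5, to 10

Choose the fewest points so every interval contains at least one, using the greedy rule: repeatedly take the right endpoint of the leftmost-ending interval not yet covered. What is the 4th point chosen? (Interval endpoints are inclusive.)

By right end: [0,2]  [1,4]  [5,10]  [8,13]  [16,18]  [19,20]  [22,23]
[0,2] uncovered → point at 2; [5,10] uncovered → point at 10; [16,18] uncovered → point at 18; [19,20] uncovered → point at 20; [22,23] uncovered → point at 23.
Points: 2, 10, 18, 20, 23 (5 total).

20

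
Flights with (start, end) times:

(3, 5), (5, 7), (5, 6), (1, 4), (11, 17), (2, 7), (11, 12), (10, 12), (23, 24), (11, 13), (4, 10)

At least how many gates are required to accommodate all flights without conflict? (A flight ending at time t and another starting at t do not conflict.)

starts: [1, 2, 3, 4, 5, 5, 10, 11, 11, 11, 23]
ends:   [4, 5, 6, 7, 7, 10, 12, 12, 13, 17, 24]
s1→1 s2→2 s3→3 e4→2 s4→3 e5→2 s5→3 s5→4  — peak 4.

4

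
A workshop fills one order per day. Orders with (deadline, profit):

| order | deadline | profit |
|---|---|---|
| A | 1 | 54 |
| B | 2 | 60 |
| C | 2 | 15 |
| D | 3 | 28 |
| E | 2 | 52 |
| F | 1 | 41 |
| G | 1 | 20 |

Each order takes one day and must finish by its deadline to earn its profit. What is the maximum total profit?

Take jobs in profit order; each goes to the latest open slot no later than its deadline.
Profit order: B=60 A=54 E=52 F=41 D=28 G=20 C=15
Assign: B→slot 2, A→slot 1, E skipped, F skipped, D→slot 3, G skipped, C skipped.
Slots: [1:A] [2:B] [3:D]
Profit = 54 + 60 + 28 = 142

142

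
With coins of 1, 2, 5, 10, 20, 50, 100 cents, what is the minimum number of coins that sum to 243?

6

Use the largest denomination that fits, subtract, and repeat.
243 − 2×100→43 − 2×20→3 − 1×2→1 − 1×1→0
Total coins = 2 + 2 + 1 + 1 = 6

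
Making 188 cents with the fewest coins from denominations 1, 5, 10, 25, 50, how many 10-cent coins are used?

1

188 − 3×50→38 − 1×25→13 − 1×10→3 − 3×1→0
Count of 10: 1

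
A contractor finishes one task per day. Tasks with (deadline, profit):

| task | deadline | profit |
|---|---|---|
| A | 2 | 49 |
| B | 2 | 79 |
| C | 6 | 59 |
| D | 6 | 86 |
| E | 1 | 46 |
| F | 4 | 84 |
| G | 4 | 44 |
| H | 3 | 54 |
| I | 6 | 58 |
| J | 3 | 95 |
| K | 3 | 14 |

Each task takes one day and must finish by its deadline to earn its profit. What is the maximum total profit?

461

By profit: J(d3,95), D(d6,86), F(d4,84), B(d2,79), C(d6,59), I(d6,58), H(d3,54), A(d2,49), E(d1,46), G(d4,44), K(d3,14)
J→slot 3; D→slot 6; F→slot 4; B→slot 2; C→slot 5; I→slot 1; H skipped; A skipped; E skipped; G skipped; K skipped.
Profit = 58 + 79 + 95 + 84 + 59 + 86 = 461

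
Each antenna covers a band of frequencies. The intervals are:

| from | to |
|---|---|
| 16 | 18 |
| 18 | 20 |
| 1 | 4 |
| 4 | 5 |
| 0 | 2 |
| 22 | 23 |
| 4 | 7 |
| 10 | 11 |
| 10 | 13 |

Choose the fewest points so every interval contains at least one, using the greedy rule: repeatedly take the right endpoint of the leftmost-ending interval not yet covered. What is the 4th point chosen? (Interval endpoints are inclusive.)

Process intervals by earliest right end; each time one isn't hit yet, stab at its right endpoint.
By right end: [0,2]  [1,4]  [4,5]  [4,7]  [10,11]  [10,13]  [16,18]  [18,20]  [22,23]
[0,2] uncovered → point at 2; [4,5] uncovered → point at 5; [10,11] uncovered → point at 11; [16,18] uncovered → point at 18; [22,23] uncovered → point at 23.
Points: 2, 5, 11, 18, 23 (5 total).

18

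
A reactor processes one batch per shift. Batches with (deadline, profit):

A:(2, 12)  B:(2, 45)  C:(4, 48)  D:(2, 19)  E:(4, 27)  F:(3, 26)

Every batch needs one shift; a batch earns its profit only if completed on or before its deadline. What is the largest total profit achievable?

146

Profit order: C=48 B=45 E=27 F=26 D=19 A=12
Assign: C→slot 4, B→slot 2, E→slot 3, F→slot 1, D skipped, A skipped.
Slots: [1:F] [2:B] [3:E] [4:C]
Profit = 26 + 45 + 27 + 48 = 146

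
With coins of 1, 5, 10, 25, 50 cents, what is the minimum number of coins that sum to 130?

130 − 2×50→30 − 1×25→5 − 1×5→0
Total coins = 2 + 1 + 1 = 4

4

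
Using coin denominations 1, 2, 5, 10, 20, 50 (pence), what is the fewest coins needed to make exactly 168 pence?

7

168 = 3×50 + 1×10 + 1×5 + 1×2 + 1×1
Total coins = 3 + 1 + 1 + 1 + 1 = 7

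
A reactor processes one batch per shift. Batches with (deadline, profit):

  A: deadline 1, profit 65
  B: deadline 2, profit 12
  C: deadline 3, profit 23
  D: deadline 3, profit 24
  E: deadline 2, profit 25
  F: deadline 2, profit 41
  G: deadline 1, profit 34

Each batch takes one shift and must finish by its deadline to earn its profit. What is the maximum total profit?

Sort by profit descending; place each in the latest free slot ≤ its deadline.
Profit order: A=65 F=41 G=34 E=25 D=24 C=23 B=12
Assign: A→slot 1, F→slot 2, G skipped, E skipped, D→slot 3, C skipped, B skipped.
Slots: [1:A] [2:F] [3:D]
Profit = 65 + 41 + 24 = 130

130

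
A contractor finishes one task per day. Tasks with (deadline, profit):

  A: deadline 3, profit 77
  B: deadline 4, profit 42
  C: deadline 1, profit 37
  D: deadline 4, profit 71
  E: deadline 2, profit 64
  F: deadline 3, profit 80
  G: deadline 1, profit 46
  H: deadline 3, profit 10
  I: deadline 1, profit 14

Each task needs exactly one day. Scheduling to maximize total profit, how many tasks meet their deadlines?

4

Profit order: F=80 A=77 D=71 E=64 G=46 B=42 C=37 I=14 H=10
Assign: F→slot 3, A→slot 2, D→slot 4, E→slot 1, G skipped, B skipped, C skipped, I skipped, H skipped.
Slots: [1:E] [2:A] [3:F] [4:D]
4 of 9 scheduled.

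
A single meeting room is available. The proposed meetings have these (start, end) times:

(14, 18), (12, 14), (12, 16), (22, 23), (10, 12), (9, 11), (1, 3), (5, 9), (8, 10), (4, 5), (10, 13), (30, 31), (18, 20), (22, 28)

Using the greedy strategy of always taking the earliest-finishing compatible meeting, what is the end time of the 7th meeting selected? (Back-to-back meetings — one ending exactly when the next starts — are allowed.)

20

Order by finish time; keep every interval that doesn't clash with the previous kept one.
Sorted by end: (1,3)  (4,5)  (5,9)  (8,10)  (9,11)  (10,12)  (10,13)  (12,14)  (12,16)  (14,18)  (18,20)  (22,23)  (22,28)  (30,31)
take (1,3); take (4,5); take (5,9); take (9,11); take (12,14); skip (12,16); take (14,18); take (18,20); take (22,23); take (30,31).
Selected: (1,3) (4,5) (5,9) (9,11) (12,14) (14,18) (18,20) (22,23) (30,31)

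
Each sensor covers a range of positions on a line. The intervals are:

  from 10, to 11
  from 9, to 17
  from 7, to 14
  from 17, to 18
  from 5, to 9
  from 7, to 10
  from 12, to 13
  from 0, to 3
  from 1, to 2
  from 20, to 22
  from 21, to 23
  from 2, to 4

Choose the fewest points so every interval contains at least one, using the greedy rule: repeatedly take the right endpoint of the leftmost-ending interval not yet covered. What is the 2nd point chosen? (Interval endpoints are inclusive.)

9

Sort by right endpoint; whenever an interval is uncovered, place a point at its right end.
By right end: [1,2]  [0,3]  [2,4]  [5,9]  [7,10]  [10,11]  [12,13]  [7,14]  [9,17]  [17,18]  [20,22]  [21,23]
[1,2] uncovered → point at 2; [5,9] uncovered → point at 9; [10,11] uncovered → point at 11; [12,13] uncovered → point at 13; [17,18] uncovered → point at 18; [20,22] uncovered → point at 22.
Points: 2, 9, 11, 13, 18, 22 (6 total).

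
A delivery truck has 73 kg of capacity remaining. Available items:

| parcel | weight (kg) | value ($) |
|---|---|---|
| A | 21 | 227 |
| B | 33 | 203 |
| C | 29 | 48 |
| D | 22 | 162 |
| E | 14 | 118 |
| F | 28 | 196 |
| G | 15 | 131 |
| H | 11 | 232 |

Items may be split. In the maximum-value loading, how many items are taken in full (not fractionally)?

4

Order: H (232/11=21.09) > A (227/21=10.81) > G (131/15=8.73) > E (118/14=8.43) > D (162/22=7.36) > F (196/28=7.00) > B (203/33=6.15) > C (48/29=1.66)
Fill: take H (11 @ 232) → take A (21 @ 227) → take G (15 @ 131) → take E (14 @ 118) → take 12/22 of D → 88.36; 73/73 used.
4 item(s) taken whole; one partial (take 12/22 of D).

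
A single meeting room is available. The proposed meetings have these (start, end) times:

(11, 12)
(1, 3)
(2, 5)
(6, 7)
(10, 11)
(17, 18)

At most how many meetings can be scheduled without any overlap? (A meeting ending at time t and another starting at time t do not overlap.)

5

Greedy by earliest finish: after sorting by end time, pick each interval compatible with the last pick.
Sorted by end: (1,3)  (2,5)  (6,7)  (10,11)  (11,12)  (17,18)
take (1,3); take (6,7); take (10,11); take (11,12); take (17,18).
Selected 5 meetings.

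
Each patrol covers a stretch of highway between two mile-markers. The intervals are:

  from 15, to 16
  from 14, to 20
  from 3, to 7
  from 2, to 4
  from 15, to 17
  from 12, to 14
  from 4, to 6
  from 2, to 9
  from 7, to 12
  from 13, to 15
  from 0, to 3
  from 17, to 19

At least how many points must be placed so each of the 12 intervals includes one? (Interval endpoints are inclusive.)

Sort by right endpoint; whenever an interval is uncovered, place a point at its right end.
By right end: [0,3]  [2,4]  [4,6]  [3,7]  [2,9]  [7,12]  [12,14]  [13,15]  [15,16]  [15,17]  [17,19]  [14,20]
[0,3] uncovered → point at 3; [4,6] uncovered → point at 6; [7,12] uncovered → point at 12; [13,15] uncovered → point at 15; [17,19] uncovered → point at 19.
Points: 3, 6, 12, 15, 19 (5 total).

5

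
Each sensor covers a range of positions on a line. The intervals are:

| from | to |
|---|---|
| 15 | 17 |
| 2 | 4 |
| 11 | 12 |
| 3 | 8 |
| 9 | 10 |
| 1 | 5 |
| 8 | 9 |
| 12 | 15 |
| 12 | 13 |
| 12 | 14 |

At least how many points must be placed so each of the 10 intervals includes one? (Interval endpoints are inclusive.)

Process intervals by earliest right end; each time one isn't hit yet, stab at its right endpoint.
Sorted: [2,4] [1,5] [3,8] [8,9] [9,10] [11,12] [12,13] [12,14] [12,15] [15,17]
{[2,4],[1,5],[3,8]} hit by 4; {[8,9],[9,10]} hit by 9; {[11,12],[12,13],[12,14],[12,15]} hit by 12; {[15,17]} hit by 17.
Points: 4, 9, 12, 17 (4 total).

4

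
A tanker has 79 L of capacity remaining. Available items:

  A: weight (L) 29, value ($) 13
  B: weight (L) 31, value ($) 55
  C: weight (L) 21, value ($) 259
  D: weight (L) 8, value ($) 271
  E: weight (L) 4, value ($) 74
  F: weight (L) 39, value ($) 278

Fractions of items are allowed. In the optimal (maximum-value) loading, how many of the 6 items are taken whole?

4

Greedy by value/weight ratio, highest first.
Ratios (sorted): D 33.88, E 18.50, C 12.33, F 7.13, B 1.77, A 0.45
take D (8 @ 271); take E (4 @ 74); take C (21 @ 259); take F (39 @ 278); take 7/31 of B → 12.42. Capacity used 79/79.
4 item(s) taken whole; one partial (take 7/31 of B).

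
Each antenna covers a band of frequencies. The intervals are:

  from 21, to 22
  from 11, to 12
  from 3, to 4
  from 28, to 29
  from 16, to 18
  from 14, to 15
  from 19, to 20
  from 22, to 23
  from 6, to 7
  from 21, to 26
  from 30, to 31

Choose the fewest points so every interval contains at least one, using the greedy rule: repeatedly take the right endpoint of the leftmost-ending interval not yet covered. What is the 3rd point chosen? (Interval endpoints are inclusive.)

Process intervals by earliest right end; each time one isn't hit yet, stab at its right endpoint.
Sorted: [3,4] [6,7] [11,12] [14,15] [16,18] [19,20] [21,22] [22,23] [21,26] [28,29] [30,31]
{[3,4]} hit by 4; {[6,7]} hit by 7; {[11,12]} hit by 12; {[14,15]} hit by 15; {[16,18]} hit by 18; {[19,20]} hit by 20; {[21,22],[22,23],[21,26]} hit by 22; {[28,29]} hit by 29; {[30,31]} hit by 31.
Points: 4, 7, 12, 15, 18, 20, 22, 29, 31 (9 total).

12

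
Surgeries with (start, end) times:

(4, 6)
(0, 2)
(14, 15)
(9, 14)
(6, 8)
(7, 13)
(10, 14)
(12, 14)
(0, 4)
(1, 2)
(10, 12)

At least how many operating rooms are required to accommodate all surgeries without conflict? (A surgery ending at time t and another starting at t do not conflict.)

Events (time:±→running): 0:+→1 0:+→2 1:+→3 2:-→2 2:-→1 4:-→0 4:+→1 6:-→0 6:+→1 7:+→2 8:-→1 9:+→2 10:+→3 10:+→4 … peak 4.

4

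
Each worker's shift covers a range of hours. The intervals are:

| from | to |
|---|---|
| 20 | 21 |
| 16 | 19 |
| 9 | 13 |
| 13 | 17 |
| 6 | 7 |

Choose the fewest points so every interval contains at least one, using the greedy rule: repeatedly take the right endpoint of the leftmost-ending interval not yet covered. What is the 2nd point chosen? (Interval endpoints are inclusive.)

13

By right end: [6,7]  [9,13]  [13,17]  [16,19]  [20,21]
[6,7] uncovered → point at 7; [9,13] uncovered → point at 13; [16,19] uncovered → point at 19; [20,21] uncovered → point at 21.
Points: 7, 13, 19, 21 (4 total).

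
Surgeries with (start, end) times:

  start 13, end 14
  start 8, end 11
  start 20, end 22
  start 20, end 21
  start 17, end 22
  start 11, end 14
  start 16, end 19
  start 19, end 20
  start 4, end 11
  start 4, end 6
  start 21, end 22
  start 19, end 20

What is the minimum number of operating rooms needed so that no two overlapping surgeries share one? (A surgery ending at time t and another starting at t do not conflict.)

The answer is the maximum number of intervals overlapping at any instant.
starts: [4, 4, 8, 11, 13, 16, 17, 19, 19, 20, 20, 21]
ends:   [6, 11, 11, 14, 14, 19, 20, 20, 21, 22, 22, 22]
s4→1 s4→2 e6→1 s8→2 e11→1 e11→0 s11→1 s13→2 e14→1 e14→0 s16→1 s17→2 e19→1 s19→2 s19→3  — peak 3.

3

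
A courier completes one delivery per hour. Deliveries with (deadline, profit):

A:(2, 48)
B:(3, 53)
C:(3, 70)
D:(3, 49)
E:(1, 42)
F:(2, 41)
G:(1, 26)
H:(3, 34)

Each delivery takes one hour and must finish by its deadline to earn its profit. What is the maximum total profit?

Profit order: C=70 B=53 D=49 A=48 E=42 F=41 H=34 G=26
Assign: C→slot 3, B→slot 2, D→slot 1, A skipped, E skipped, F skipped, H skipped, G skipped.
Slots: [1:D] [2:B] [3:C]
Profit = 49 + 53 + 70 = 172

172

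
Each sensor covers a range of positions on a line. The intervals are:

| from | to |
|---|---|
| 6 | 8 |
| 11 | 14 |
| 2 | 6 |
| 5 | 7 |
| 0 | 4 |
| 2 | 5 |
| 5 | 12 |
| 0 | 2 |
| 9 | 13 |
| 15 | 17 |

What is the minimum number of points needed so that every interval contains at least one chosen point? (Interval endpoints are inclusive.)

Sorted: [0,2] [0,4] [2,5] [2,6] [5,7] [6,8] [5,12] [9,13] [11,14] [15,17]
{[0,2],[0,4],[2,5],[2,6]} hit by 2; {[5,7],[6,8],[5,12]} hit by 7; {[9,13],[11,14]} hit by 13; {[15,17]} hit by 17.
Points: 2, 7, 13, 17 (4 total).

4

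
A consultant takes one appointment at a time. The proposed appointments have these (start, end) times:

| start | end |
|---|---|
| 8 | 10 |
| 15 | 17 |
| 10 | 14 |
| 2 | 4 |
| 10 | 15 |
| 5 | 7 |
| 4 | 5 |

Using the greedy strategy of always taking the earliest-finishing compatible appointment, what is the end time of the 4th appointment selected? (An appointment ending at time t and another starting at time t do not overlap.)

Greedy by earliest finish: after sorting by end time, pick each interval compatible with the last pick.
Sorted by end: (2,4)  (4,5)  (5,7)  (8,10)  (10,14)  (10,15)  (15,17)
take (2,4); take (4,5); take (5,7); take (8,10); take (10,14); take (15,17).
Selected: (2,4) (4,5) (5,7) (8,10) (10,14) (15,17)

10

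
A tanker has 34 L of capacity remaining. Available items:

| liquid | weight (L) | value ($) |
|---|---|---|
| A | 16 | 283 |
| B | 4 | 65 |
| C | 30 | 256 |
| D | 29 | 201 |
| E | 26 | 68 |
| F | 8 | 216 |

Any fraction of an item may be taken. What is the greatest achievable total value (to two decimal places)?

Greedy by value/weight ratio, highest first.
Order: F (216/8=27.00) > A (283/16=17.69) > B (65/4=16.25) > C (256/30=8.53) > D (201/29=6.93) > E (68/26=2.62)
Fill: take F (8 @ 216) → take A (16 @ 283) → take B (4 @ 65) → take 6/30 of C → 51.20; 34/34 used.
Total value = 615.20

615.20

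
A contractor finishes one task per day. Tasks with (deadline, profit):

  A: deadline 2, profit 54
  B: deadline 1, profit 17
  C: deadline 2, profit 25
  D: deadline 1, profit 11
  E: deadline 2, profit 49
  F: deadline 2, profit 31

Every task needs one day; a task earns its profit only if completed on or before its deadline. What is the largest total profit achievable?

Take jobs in profit order; each goes to the latest open slot no later than its deadline.
By profit: A(d2,54), E(d2,49), F(d2,31), C(d2,25), B(d1,17), D(d1,11)
A→slot 2; E→slot 1; F skipped; C skipped; B skipped; D skipped.
Profit = 49 + 54 = 103

103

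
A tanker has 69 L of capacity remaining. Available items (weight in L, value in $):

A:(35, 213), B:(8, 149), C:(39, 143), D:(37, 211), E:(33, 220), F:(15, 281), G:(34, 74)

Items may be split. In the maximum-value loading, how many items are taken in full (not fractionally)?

3

Ratios (sorted): F 18.73, B 18.62, E 6.67, A 6.09, D 5.70, C 3.67, G 2.18
take F (15 @ 281); take B (8 @ 149); take E (33 @ 220); take 13/35 of A → 79.11. Capacity used 69/69.
3 item(s) taken whole; one partial (take 13/35 of A).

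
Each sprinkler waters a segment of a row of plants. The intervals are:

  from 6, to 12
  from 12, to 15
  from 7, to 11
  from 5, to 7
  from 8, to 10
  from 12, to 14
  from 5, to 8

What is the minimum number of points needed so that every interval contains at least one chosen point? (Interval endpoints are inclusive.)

3

Process intervals by earliest right end; each time one isn't hit yet, stab at its right endpoint.
Sorted: [5,7] [5,8] [8,10] [7,11] [6,12] [12,14] [12,15]
{[5,7],[5,8]} hit by 7; {[8,10],[7,11],[6,12]} hit by 10; {[12,14],[12,15]} hit by 14.
Points: 7, 10, 14 (3 total).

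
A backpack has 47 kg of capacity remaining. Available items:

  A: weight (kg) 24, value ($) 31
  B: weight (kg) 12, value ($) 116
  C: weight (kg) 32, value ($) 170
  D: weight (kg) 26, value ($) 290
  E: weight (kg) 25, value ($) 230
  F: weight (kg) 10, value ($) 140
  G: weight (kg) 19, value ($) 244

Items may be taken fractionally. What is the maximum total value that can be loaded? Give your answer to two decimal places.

Sort by value per unit weight and fill in that order.
Ratios (sorted): F 14.00, G 12.84, D 11.15, B 9.67, E 9.20, C 5.31, A 1.29
take F (10 @ 140); take G (19 @ 244); take 18/26 of D → 200.77. Capacity used 47/47.
Total value = 584.77

584.77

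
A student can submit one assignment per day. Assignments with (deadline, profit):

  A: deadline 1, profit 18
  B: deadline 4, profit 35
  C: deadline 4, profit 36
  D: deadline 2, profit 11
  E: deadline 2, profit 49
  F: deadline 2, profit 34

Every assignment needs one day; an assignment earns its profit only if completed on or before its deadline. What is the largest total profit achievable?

By profit: E(d2,49), C(d4,36), B(d4,35), F(d2,34), A(d1,18), D(d2,11)
E→slot 2; C→slot 4; B→slot 3; F→slot 1; A skipped; D skipped.
Profit = 34 + 49 + 35 + 36 = 154

154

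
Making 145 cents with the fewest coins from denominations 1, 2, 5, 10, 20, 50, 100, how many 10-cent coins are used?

Greedy: take as many of the largest coin as possible, then repeat with the remainder.
145 − 1×100→45 − 2×20→5 − 1×5→0
Count of 10: 0

0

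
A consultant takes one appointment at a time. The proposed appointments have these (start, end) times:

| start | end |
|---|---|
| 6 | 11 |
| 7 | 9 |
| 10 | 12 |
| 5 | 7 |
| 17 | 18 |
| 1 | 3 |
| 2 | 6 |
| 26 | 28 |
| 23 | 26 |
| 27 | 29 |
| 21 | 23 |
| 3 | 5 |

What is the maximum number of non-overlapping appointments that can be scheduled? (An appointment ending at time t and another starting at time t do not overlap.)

Order by finish time; keep every interval that doesn't clash with the previous kept one.
Sorted by end: (1,3)  (3,5)  (2,6)  (5,7)  (7,9)  (6,11)  (10,12)  (17,18)  (21,23)  (23,26)  (26,28)  (27,29)
take (1,3); take (3,5); skip (2,6); take (5,7); take (7,9); take (10,12); take (17,18); take (21,23); take (23,26); take (26,28).
Selected 9 appointments.

9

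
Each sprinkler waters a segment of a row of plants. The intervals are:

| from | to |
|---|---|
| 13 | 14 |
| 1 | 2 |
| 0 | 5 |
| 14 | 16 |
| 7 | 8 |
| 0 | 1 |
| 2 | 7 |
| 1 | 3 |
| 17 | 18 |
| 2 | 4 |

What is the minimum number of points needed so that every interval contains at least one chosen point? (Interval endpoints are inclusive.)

5

By right end: [0,1]  [1,2]  [1,3]  [2,4]  [0,5]  [2,7]  [7,8]  [13,14]  [14,16]  [17,18]
[0,1] uncovered → point at 1; [2,4] uncovered → point at 4; [7,8] uncovered → point at 8; [13,14] uncovered → point at 14; [17,18] uncovered → point at 18.
Points: 1, 4, 8, 14, 18 (5 total).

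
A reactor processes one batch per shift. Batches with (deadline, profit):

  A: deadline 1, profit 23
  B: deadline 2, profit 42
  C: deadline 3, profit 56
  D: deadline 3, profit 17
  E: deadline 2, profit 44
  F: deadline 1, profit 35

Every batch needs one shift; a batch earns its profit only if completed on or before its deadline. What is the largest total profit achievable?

Profit order: C=56 E=44 B=42 F=35 A=23 D=17
Assign: C→slot 3, E→slot 2, B→slot 1, F skipped, A skipped, D skipped.
Slots: [1:B] [2:E] [3:C]
Profit = 42 + 44 + 56 = 142

142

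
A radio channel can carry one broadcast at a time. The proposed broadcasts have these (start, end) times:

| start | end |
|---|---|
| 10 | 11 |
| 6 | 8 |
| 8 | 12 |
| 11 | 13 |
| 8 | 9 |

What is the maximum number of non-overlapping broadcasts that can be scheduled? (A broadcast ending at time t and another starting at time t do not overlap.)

Order by finish time; keep every interval that doesn't clash with the previous kept one.
Sorted by end: (6,8)  (8,9)  (10,11)  (8,12)  (11,13)
take (6,8); take (8,9); take (10,11); take (11,13).
Selected 4 broadcasts.

4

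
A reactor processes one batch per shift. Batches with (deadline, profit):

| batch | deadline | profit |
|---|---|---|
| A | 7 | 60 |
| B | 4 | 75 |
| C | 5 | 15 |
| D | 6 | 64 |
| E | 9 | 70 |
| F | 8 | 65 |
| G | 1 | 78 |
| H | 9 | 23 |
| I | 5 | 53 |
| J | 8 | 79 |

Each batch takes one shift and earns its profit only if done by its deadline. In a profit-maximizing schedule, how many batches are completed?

9

Profit order: J=79 G=78 B=75 E=70 F=65 D=64 A=60 I=53 H=23 C=15
Assign: J→slot 8, G→slot 1, B→slot 4, E→slot 9, F→slot 7, D→slot 6, A→slot 5, I→slot 3, H→slot 2, C skipped.
Slots: [1:G] [2:H] [3:I] [4:B] [5:A] [6:D] [7:F] [8:J] [9:E]
9 of 10 scheduled.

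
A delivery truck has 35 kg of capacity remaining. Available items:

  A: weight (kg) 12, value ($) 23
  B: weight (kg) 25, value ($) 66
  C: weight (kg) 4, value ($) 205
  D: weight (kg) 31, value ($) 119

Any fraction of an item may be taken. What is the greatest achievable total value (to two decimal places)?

Greedy by value/weight ratio, highest first.
Ratios (sorted): C 51.25, D 3.84, B 2.64, A 1.92
take C (4 @ 205); take D (31 @ 119). Capacity used 35/35.
Total value = 324.00

324.00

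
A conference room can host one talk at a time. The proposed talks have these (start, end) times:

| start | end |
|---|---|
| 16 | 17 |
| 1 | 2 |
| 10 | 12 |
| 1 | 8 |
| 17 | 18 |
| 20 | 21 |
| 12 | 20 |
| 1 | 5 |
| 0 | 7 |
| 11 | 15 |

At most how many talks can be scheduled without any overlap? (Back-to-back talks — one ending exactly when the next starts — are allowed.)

5

Order by finish time; keep every interval that doesn't clash with the previous kept one.
Sorted by end: (1,2)  (1,5)  (0,7)  (1,8)  (10,12)  (11,15)  (16,17)  (17,18)  (12,20)  (20,21)
take (1,2); skip (0,7); take (10,12); skip (11,15); take (16,17); take (17,18); skip (12,20); take (20,21).
Selected 5 talks.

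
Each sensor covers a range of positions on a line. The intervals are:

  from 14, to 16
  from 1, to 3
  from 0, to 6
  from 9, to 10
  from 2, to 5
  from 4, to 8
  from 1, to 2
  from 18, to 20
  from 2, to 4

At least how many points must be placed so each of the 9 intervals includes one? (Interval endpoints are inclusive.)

5

Sort by right endpoint; whenever an interval is uncovered, place a point at its right end.
Sorted: [1,2] [1,3] [2,4] [2,5] [0,6] [4,8] [9,10] [14,16] [18,20]
{[1,2],[1,3],[2,4],[2,5],[0,6]} hit by 2; {[4,8]} hit by 8; {[9,10]} hit by 10; {[14,16]} hit by 16; {[18,20]} hit by 20.
Points: 2, 8, 10, 16, 20 (5 total).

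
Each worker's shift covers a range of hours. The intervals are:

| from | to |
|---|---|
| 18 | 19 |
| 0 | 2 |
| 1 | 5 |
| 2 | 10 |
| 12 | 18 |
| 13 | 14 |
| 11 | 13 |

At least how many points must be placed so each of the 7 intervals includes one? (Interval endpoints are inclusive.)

3

Sorted: [0,2] [1,5] [2,10] [11,13] [13,14] [12,18] [18,19]
{[0,2],[1,5],[2,10]} hit by 2; {[11,13],[13,14],[12,18]} hit by 13; {[18,19]} hit by 19.
Points: 2, 13, 19 (3 total).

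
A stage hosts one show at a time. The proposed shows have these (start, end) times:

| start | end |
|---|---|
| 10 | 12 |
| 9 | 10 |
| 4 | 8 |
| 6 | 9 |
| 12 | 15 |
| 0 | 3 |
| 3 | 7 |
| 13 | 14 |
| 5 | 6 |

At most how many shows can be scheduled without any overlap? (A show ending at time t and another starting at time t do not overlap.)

Order by finish time; keep every interval that doesn't clash with the previous kept one.
Sorted by end: (0,3)  (5,6)  (3,7)  (4,8)  (6,9)  (9,10)  (10,12)  (13,14)  (12,15)
take (0,3); take (5,6); skip (4,8); take (6,9); take (9,10); take (10,12); take (13,14); skip (12,15).
Selected 6 shows.

6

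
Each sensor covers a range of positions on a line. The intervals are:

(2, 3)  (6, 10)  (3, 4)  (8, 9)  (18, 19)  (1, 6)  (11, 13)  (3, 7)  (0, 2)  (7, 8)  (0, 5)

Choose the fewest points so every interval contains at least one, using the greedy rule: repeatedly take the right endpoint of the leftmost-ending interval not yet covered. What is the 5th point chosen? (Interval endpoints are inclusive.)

By right end: [0,2]  [2,3]  [3,4]  [0,5]  [1,6]  [3,7]  [7,8]  [8,9]  [6,10]  [11,13]  [18,19]
[0,2] uncovered → point at 2; [3,4] uncovered → point at 4; [7,8] uncovered → point at 8; [11,13] uncovered → point at 13; [18,19] uncovered → point at 19.
Points: 2, 4, 8, 13, 19 (5 total).

19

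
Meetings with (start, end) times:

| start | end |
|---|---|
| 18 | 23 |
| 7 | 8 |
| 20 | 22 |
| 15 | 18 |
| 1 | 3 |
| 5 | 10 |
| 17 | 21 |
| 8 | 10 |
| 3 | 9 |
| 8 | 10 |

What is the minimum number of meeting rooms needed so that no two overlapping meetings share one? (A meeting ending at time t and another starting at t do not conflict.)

The answer is the maximum number of intervals overlapping at any instant.
Events (time:±→running): 1:+→1 3:-→0 3:+→1 5:+→2 7:+→3 8:-→2 8:+→3 8:+→4 … peak 4.

4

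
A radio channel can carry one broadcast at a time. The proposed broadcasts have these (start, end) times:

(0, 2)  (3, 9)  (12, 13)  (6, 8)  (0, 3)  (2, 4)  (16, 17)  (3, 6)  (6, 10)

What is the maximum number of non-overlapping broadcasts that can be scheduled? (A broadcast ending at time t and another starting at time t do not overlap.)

5

Greedy by earliest finish: after sorting by end time, pick each interval compatible with the last pick.
By end time: (0,2), (0,3), (2,4), (3,6), (6,8), (3,9), (6,10), (12,13), (16,17).
Pick (0,2); next start ≥ 2 → (2,4); next start ≥ 4 → (6,8); next start ≥ 8 → (12,13); next start ≥ 13 → (16,17).
Selected 5 broadcasts.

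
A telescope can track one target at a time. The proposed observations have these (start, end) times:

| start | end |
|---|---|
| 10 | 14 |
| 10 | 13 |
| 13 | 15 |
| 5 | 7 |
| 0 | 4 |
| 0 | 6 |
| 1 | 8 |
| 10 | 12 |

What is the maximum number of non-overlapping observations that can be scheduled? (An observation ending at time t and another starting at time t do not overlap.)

Greedy by earliest finish: after sorting by end time, pick each interval compatible with the last pick.
Sorted by end: (0,4)  (0,6)  (5,7)  (1,8)  (10,12)  (10,13)  (10,14)  (13,15)
take (0,4); take (5,7); take (10,12); skip (10,13); take (13,15).
Selected 4 observations.

4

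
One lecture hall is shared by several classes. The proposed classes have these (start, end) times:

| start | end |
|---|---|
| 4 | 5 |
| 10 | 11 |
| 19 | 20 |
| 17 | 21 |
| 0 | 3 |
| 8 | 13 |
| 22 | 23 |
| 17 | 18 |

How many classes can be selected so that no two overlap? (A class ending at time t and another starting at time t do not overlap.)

Sorted by end: (0,3)  (4,5)  (10,11)  (8,13)  (17,18)  (19,20)  (17,21)  (22,23)
take (0,3); take (4,5); take (10,11); take (17,18); take (19,20); take (22,23).
Selected 6 classes.

6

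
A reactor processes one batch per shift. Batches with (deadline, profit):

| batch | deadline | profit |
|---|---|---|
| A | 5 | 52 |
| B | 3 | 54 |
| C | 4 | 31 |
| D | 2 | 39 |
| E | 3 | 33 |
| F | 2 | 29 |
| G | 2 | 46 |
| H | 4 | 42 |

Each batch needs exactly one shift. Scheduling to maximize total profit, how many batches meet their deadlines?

5

Take jobs in profit order; each goes to the latest open slot no later than its deadline.
Profit order: B=54 A=52 G=46 H=42 D=39 E=33 C=31 F=29
Assign: B→slot 3, A→slot 5, G→slot 2, H→slot 4, D→slot 1, E skipped, C skipped, F skipped.
Slots: [1:D] [2:G] [3:B] [4:H] [5:A]
5 of 8 scheduled.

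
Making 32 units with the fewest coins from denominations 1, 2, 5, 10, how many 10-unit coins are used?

32 − 3×10→2 − 1×2→0
Count of 10: 3

3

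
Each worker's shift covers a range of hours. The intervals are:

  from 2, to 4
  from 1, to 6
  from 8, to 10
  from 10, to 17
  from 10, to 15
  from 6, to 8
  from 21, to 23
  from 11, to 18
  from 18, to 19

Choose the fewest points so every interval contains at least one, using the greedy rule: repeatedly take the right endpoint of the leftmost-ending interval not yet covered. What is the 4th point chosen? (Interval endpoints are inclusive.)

19

Process intervals by earliest right end; each time one isn't hit yet, stab at its right endpoint.
By right end: [2,4]  [1,6]  [6,8]  [8,10]  [10,15]  [10,17]  [11,18]  [18,19]  [21,23]
[2,4] uncovered → point at 4; [6,8] uncovered → point at 8; [10,15] uncovered → point at 15; [18,19] uncovered → point at 19; [21,23] uncovered → point at 23.
Points: 4, 8, 15, 19, 23 (5 total).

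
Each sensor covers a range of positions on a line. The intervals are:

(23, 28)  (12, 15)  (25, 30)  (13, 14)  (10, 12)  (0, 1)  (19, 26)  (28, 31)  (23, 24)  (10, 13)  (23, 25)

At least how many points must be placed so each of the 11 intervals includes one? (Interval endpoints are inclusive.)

Sorted: [0,1] [10,12] [10,13] [13,14] [12,15] [23,24] [23,25] [19,26] [23,28] [25,30] [28,31]
{[0,1]} hit by 1; {[10,12],[10,13]} hit by 12; {[13,14],[12,15]} hit by 14; {[23,24],[23,25],[19,26],[23,28]} hit by 24; {[25,30],[28,31]} hit by 30.
Points: 1, 12, 14, 24, 30 (5 total).

5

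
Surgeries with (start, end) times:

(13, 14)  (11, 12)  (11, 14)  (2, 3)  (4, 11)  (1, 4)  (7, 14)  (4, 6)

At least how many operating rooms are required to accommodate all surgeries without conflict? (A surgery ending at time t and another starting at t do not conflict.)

Count concurrent intervals with a sweep; the peak is the room count.
Events (time:±→running): 1:+→1 2:+→2 3:-→1 4:-→0 4:+→1 4:+→2 6:-→1 7:+→2 11:-→1 11:+→2 11:+→3 … peak 3.

3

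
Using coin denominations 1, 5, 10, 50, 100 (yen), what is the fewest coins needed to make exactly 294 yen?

Use the largest denomination that fits, subtract, and repeat.
294 = 2×100 + 1×50 + 4×10 + 4×1
Total coins = 2 + 1 + 4 + 4 = 11

11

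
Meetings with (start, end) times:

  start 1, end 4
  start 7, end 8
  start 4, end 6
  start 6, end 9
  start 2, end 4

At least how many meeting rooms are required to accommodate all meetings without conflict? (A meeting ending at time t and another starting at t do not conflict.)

2

Events (time:±→running): 1:+→1 2:+→2 … peak 2.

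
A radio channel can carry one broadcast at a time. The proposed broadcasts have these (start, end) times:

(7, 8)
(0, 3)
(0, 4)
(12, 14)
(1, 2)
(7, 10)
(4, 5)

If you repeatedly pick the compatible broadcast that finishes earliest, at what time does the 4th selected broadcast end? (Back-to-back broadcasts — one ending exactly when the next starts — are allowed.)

Order by finish time; keep every interval that doesn't clash with the previous kept one.
By end time: (1,2), (0,3), (0,4), (4,5), (7,8), (7,10), (12,14).
Pick (1,2); next start ≥ 2 → (4,5); next start ≥ 5 → (7,8); next start ≥ 8 → (12,14).
Selected: (1,2) (4,5) (7,8) (12,14)

14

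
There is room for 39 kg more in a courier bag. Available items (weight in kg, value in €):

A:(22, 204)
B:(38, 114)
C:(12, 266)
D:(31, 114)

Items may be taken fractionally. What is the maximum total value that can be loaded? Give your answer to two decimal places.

Sort by value per unit weight and fill in that order.
Ratios (sorted): C 22.17, A 9.27, D 3.68, B 3.00
take C (12 @ 266); take A (22 @ 204); take 5/31 of D → 18.39. Capacity used 39/39.
Total value = 488.39

488.39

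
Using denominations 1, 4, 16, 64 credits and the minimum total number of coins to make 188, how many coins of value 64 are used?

2

188 = 2×64 + 3×16 + 3×4
Count of 64: 2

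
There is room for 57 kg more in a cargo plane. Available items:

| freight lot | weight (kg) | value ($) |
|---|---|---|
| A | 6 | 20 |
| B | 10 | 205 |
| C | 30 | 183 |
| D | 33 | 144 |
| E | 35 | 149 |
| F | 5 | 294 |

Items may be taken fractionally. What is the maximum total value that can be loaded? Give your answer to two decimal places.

734.36

Order: F (294/5=58.80) > B (205/10=20.50) > C (183/30=6.10) > D (144/33=4.36) > E (149/35=4.26) > A (20/6=3.33)
Fill: take F (5 @ 294) → take B (10 @ 205) → take C (30 @ 183) → take 12/33 of D → 52.36; 57/57 used.
Total value = 734.36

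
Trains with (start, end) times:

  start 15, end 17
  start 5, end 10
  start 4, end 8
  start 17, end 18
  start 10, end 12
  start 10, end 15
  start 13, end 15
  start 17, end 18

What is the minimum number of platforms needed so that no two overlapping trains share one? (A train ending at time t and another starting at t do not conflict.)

2

Count concurrent intervals with a sweep; the peak is the room count.
Events (time:±→running): 4:+→1 5:+→2 … peak 2.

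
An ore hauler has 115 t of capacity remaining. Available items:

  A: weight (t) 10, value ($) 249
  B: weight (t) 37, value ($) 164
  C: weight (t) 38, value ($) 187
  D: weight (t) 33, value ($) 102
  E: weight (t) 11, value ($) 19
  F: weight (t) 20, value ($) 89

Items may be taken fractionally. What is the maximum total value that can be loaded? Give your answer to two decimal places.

Order: A (249/10=24.90) > C (187/38=4.92) > F (89/20=4.45) > B (164/37=4.43) > D (102/33=3.09) > E (19/11=1.73)
Fill: take A (10 @ 249) → take C (38 @ 187) → take F (20 @ 89) → take B (37 @ 164) → take 10/33 of D → 30.91; 115/115 used.
Total value = 719.91

719.91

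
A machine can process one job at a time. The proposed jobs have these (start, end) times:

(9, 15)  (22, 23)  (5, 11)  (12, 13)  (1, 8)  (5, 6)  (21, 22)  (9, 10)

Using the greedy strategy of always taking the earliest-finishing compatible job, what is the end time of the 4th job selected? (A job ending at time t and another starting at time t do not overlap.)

Order by finish time; keep every interval that doesn't clash with the previous kept one.
By end time: (5,6), (1,8), (9,10), (5,11), (12,13), (9,15), (21,22), (22,23).
Pick (5,6); next start ≥ 6 → (9,10); next start ≥ 10 → (12,13); next start ≥ 13 → (21,22); next start ≥ 22 → (22,23).
Selected: (5,6) (9,10) (12,13) (21,22) (22,23)

22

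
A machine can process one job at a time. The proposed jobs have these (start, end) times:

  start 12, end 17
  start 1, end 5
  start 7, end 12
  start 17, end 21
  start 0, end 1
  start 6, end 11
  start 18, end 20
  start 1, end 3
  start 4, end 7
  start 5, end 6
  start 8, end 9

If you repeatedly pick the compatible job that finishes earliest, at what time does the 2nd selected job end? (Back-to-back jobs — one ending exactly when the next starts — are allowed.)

3

Sort by end time and greedily take each interval whose start is ≥ the last chosen end.
Sorted by end: (0,1)  (1,3)  (1,5)  (5,6)  (4,7)  (8,9)  (6,11)  (7,12)  (12,17)  (18,20)  (17,21)
take (0,1); take (1,3); take (5,6); take (8,9); skip (6,11); take (12,17); take (18,20); skip (17,21).
Selected: (0,1) (1,3) (5,6) (8,9) (12,17) (18,20)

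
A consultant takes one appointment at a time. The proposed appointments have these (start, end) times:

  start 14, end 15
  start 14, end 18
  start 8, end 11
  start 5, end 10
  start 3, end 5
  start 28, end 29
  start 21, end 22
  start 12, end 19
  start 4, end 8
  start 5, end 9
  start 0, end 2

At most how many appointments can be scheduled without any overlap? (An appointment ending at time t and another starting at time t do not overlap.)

6

Sorted by end: (0,2)  (3,5)  (4,8)  (5,9)  (5,10)  (8,11)  (14,15)  (14,18)  (12,19)  (21,22)  (28,29)
take (0,2); take (3,5); take (5,9); take (14,15); skip (12,19); take (21,22); take (28,29).
Selected 6 appointments.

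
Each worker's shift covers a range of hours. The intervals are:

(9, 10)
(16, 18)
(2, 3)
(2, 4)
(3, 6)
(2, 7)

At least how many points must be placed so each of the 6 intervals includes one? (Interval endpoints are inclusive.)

Process intervals by earliest right end; each time one isn't hit yet, stab at its right endpoint.
By right end: [2,3]  [2,4]  [3,6]  [2,7]  [9,10]  [16,18]
[2,3] uncovered → point at 3; [9,10] uncovered → point at 10; [16,18] uncovered → point at 18.
Points: 3, 10, 18 (3 total).

3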